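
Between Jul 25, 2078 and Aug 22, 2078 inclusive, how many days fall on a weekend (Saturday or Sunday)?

8

Jul 25, 2078 is a Monday.
From Jul 25, 2078 to Aug 22, 2078 is 29 days inclusive.
29 = 7 × 4 + 1, so there are 4 full weeks plus 1 extra day.
Each full week contributes 2 weekend days (Sat, Sun): 4 × 2 = 8.
The 1 extra day is Monday — none qualify.
Total: 8 + 0 = 8.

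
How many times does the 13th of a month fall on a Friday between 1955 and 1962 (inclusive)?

Friday-the-13ths by year:
1955: May
1956: Jan, Apr, Jul
1957: Sep, Dec
1958: Jun
1959: Feb, Mar, Nov
1960: May
1961: Jan, Oct
1962: Apr, Jul

15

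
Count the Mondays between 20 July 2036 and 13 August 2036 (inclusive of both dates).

20 July 2036 is a Sunday.
That's 25 days from start to end, counting both.
25 = 7 × 3 + 4, so there are 3 full weeks plus 4 extra days.
Each full week contributes one Monday: 3 so far.
The 4 extra days are Sunday, Monday, Tuesday, Wednesday — 1 of them qualifies.
Total: 3 + 1 = 4.

4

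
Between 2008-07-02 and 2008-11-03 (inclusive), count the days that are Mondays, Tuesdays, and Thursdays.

53

2008-07-02 is a Wednesday.
The range spans 125 days (inclusive of both endpoints).
125 = 7 × 17 + 6, so there are 17 full weeks plus 6 extra days.
Each full week contributes 3 days from the set (Mon, Tue, Thu): 17 × 3 = 51.
The 6 extra days are Wed, Thu, Fri, Sat, Sun, Mon — 2 of them qualify.
Total: 51 + 2 = 53.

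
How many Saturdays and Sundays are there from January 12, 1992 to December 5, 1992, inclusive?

January 12, 1992 is a Sunday.
The range spans 329 days (inclusive of both endpoints).
329 = 7 × 47, so the span is exactly 47 full weeks.
Each full week contributes 2 weekend days (Sat, Sun): 47 × 2 = 94.
Total: 94.

94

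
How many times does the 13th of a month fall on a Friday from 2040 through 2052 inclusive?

24

Friday-the-13ths by year:
2040: Jan, Apr, Jul
2041: Sep, Dec
2042: Jun
2043: Feb, Mar, Nov
2044: May
2045: Jan, Oct
2046: Apr, Jul
2047: Sep, Dec
2048: Mar, Nov
2049: Aug
2050: May
2051: Jan, Oct
2052: Sep, Dec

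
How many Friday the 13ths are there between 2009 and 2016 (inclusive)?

15

Friday-the-13ths by year:
2009: Feb, Mar, Nov
2010: Aug
2011: May
2012: Jan, Apr, Jul
2013: Sep, Dec
2014: Jun
2015: Feb, Mar, Nov
2016: May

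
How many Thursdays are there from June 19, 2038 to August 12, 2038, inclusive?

8 Thursdays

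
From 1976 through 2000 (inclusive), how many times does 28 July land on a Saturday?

3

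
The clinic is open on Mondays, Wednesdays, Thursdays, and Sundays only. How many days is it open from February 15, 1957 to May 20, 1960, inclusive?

680

February 15, 1957 is a Friday.
That's 1191 days from start to end, counting both.
1191 = 7 × 170 + 1, so there are 170 full weeks plus 1 extra day.
Each full week contributes 4 days from the set (Mon, Wed, Thu, Sun): 170 × 4 = 680.
The 1 extra day is Fri — none qualify.
Total: 680 + 0 = 680.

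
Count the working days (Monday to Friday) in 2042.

261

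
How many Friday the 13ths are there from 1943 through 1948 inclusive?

Friday-the-13ths by year:
1943: Aug
1944: Oct
1945: Apr, Jul
1946: Sep, Dec
1947: Jun
1948: Feb, Aug

9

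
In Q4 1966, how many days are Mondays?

1966-10-01 is a Saturday.
That's 92 days from start to end, counting both.
92 = 7 × 13 + 1, so there are 13 full weeks plus 1 extra day.
Each full week contributes one Monday: 13 so far.
The 1 extra day is Sat — none qualify.
Total: 13 + 0 = 13.

13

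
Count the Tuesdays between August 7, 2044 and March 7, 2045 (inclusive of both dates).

August 7, 2044 is a Sunday.
That's 213 days from start to end, counting both.
213 = 7 × 30 + 3, so there are 30 full weeks plus 3 extra days.
Each full week contributes one Tuesday: 30 so far.
The 3 extra days are Sunday, Monday, Tuesday — 1 of them qualifies.
Total: 30 + 1 = 31.

31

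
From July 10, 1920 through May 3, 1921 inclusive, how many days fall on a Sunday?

July 10, 1920 is a Saturday.
The range spans 298 days (inclusive of both endpoints).
298 = 7 × 42 + 4, so there are 42 full weeks plus 4 extra days.
Each full week contributes one Sunday: 42 so far.
The 4 extra days are Sat, Sun, Mon, Tue — 1 of them qualifies.
Total: 42 + 1 = 43.

43 Sundays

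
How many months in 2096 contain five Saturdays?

A month has five Saturdays exactly when Saturday falls within its first (length − 28) days.
Jan: 31 days, starts Sun → 5 of Sun, Mon, Tue
Feb: 29 days, starts Wed → 5 of Wed
Mar: 31 days, starts Thu → 5 of Thu, Fri, Sat ✓
Apr: 30 days, starts Sun → 5 of Sun, Mon
May: 31 days, starts Tue → 5 of Tue, Wed, Thu
Jun: 30 days, starts Fri → 5 of Fri, Sat ✓
Jul: 31 days, starts Sun → 5 of Sun, Mon, Tue
Aug: 31 days, starts Wed → 5 of Wed, Thu, Fri
Sep: 30 days, starts Sat → 5 of Sat, Sun ✓
Oct: 31 days, starts Mon → 5 of Mon, Tue, Wed
Nov: 30 days, starts Thu → 5 of Thu, Fri
Dec: 31 days, starts Sat → 5 of Sat, Sun, Mon ✓
Months with five Saturdays: Mar, Jun, Sep, Dec.

4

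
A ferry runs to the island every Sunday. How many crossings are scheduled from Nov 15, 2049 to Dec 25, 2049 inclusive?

Nov 15, 2049 is a Monday.
That's 41 days from start to end, counting both.
41 = 7 × 5 + 6, so there are 5 full weeks plus 6 extra days.
Each full week contributes one Sunday: 5 so far.
The 6 extra days are Mon, Tue, Wed, Thu, Fri, Sat — none qualify.
Total: 5 + 0 = 5.

5 Sundays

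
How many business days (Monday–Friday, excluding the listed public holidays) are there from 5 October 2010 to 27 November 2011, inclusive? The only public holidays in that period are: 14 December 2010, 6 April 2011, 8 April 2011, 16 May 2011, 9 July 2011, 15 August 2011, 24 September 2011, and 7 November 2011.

5 October 2010 is a Tuesday.
From 5 October 2010 to 27 November 2011 is 419 days inclusive.
419 = 7 × 59 + 6, so there are 59 full weeks plus 6 extra days.
Each full week contributes 5 weekdays (Mon–Fri): 59 × 5 = 295.
The 6 extra days are Tuesday, Wednesday, Thursday, Friday, Saturday, Sunday — 4 of them qualify.
Total: 295 + 4 = 299.
Holidays: 14 December 2010 (Tue); 6 April 2011 (Wed); 8 April 2011 (Fri); 16 May 2011 (Mon); 9 July 2011 (Sat); 15 August 2011 (Mon); 24 September 2011 (Sat); 7 November 2011 (Mon).
6 of the 8 holidays fall on weekdays; the rest are weekends and were already excluded.
Business days: 299 − 6 = 293.

293 business days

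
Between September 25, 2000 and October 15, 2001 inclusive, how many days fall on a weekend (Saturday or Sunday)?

110

September 25, 2000 is a Monday.
The range spans 386 days (inclusive of both endpoints).
386 = 7 × 55 + 1, so there are 55 full weeks plus 1 extra day.
Each full week contributes 2 weekend days (Sat, Sun): 55 × 2 = 110.
The 1 extra day is Monday — none qualify.
Total: 110 + 0 = 110.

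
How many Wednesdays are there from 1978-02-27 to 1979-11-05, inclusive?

1978-02-27 is a Monday.
From 1978-02-27 to 1979-11-05 is 617 days inclusive.
617 = 7 × 88 + 1, so there are 88 full weeks plus 1 extra day.
Each full week contributes one Wednesday: 88 so far.
The 1 extra day is Monday — none qualify.
Total: 88 + 0 = 88.

88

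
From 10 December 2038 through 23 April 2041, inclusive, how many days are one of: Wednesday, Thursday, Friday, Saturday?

494

10 December 2038 is a Friday.
That's 866 days from start to end, counting both.
866 = 7 × 123 + 5, so there are 123 full weeks plus 5 extra days.
Each full week contributes 4 days from the set (Wed, Thu, Fri, Sat): 123 × 4 = 492.
The 5 extra days are Friday, Saturday, Sunday, Monday, Tuesday — 2 of them qualify.
Total: 492 + 2 = 494.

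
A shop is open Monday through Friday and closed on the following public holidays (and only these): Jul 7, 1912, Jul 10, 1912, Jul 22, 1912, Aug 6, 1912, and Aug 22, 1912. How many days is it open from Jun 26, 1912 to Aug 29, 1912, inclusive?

43 working days

Jun 26, 1912 is a Wednesday.
From Jun 26, 1912 to Aug 29, 1912 is 65 days inclusive.
65 = 7 × 9 + 2, so there are 9 full weeks plus 2 extra days.
Each full week contributes 5 weekdays (Mon–Fri): 9 × 5 = 45.
The 2 extra days are Wednesday, Thursday — 2 of them qualify.
Total: 45 + 2 = 47.
Holidays: Jul 7, 1912 (Sun); Jul 10, 1912 (Wed); Jul 22, 1912 (Mon); Aug 6, 1912 (Tue); Aug 22, 1912 (Thu).
4 of the 5 holidays fall on weekdays; the rest are weekends and were already excluded.
Business days: 47 − 4 = 43.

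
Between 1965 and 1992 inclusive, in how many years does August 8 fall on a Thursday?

4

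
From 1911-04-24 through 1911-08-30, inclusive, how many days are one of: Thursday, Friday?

36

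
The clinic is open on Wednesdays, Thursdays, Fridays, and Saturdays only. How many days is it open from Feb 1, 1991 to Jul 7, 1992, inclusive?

298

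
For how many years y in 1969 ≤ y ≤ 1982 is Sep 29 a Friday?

2

Day of week of September 29 in each year:
1969: Mon, 1970: Tue, 1971: Wed, 1972: Fri ✓, 1973: Sat, 1974: Sun, 1975: Mon, 1976: Wed, 1977: Thu, 1978: Fri ✓, 1979: Sat, 1980: Mon, 1981: Tue, 1982: Wed
Fridays: 1972, 1978.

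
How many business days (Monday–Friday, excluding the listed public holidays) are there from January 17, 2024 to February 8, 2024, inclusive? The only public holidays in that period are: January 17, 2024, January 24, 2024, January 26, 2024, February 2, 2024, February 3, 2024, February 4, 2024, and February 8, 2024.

12 business days

January 17, 2024 is a Wednesday.
That's 23 days from start to end, counting both.
23 = 7 × 3 + 2, so there are 3 full weeks plus 2 extra days.
Each full week contributes 5 weekdays (Mon–Fri): 3 × 5 = 15.
The 2 extra days are Wednesday, Thursday — 2 of them qualify.
Total: 15 + 2 = 17.
Holidays: January 17, 2024 (Wed); January 24, 2024 (Wed); January 26, 2024 (Fri); February 2, 2024 (Fri); February 3, 2024 (Sat); February 4, 2024 (Sun); February 8, 2024 (Thu).
5 of the 7 holidays fall on weekdays; the rest are weekends and were already excluded.
Business days: 17 − 5 = 12.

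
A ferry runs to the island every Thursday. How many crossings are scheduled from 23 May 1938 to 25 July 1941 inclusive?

23 May 1938 is a Monday.
The range spans 1160 days (inclusive of both endpoints).
1160 = 7 × 165 + 5, so there are 165 full weeks plus 5 extra days.
Each full week contributes one Thursday: 165 so far.
The 5 extra days are Monday, Tuesday, Wednesday, Thursday, Friday — 1 of them qualifies.
Total: 165 + 1 = 166.

166 Thursdays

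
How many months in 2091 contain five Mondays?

A month has five Mondays exactly when Monday falls within its first (length − 28) days.
Jan: 31 days, starts Mon → 5 of Mon, Tue, Wed ✓
Feb: 28 days, starts Thu → 5 of (none)
Mar: 31 days, starts Thu → 5 of Thu, Fri, Sat
Apr: 30 days, starts Sun → 5 of Sun, Mon ✓
May: 31 days, starts Tue → 5 of Tue, Wed, Thu
Jun: 30 days, starts Fri → 5 of Fri, Sat
Jul: 31 days, starts Sun → 5 of Sun, Mon, Tue ✓
Aug: 31 days, starts Wed → 5 of Wed, Thu, Fri
Sep: 30 days, starts Sat → 5 of Sat, Sun
Oct: 31 days, starts Mon → 5 of Mon, Tue, Wed ✓
Nov: 30 days, starts Thu → 5 of Thu, Fri
Dec: 31 days, starts Sat → 5 of Sat, Sun, Mon ✓
Months with five Mondays: Jan, Apr, Jul, Oct, Dec.

5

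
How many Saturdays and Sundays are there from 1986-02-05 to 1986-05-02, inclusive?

1986-02-05 is a Wednesday.
The range spans 87 days (inclusive of both endpoints).
87 = 7 × 12 + 3, so there are 12 full weeks plus 3 extra days.
Each full week contributes 2 weekend days (Sat, Sun): 12 × 2 = 24.
The 3 extra days are Wed, Thu, Fri — none qualify.
Total: 24 + 0 = 24.

24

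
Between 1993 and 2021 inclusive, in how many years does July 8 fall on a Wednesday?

4

Day of week of July 8 in each year:
1993: Thu, 1994: Fri, 1995: Sat, 1996: Mon, 1997: Tue, 1998: Wed ✓, 1999: Thu, 2000: Sat, 2001: Sun, 2002: Mon, 2003: Tue, 2004: Thu, 2005: Fri, 2006: Sat, 2007: Sun, 2008: Tue, 2009: Wed ✓, 2010: Thu, 2011: Fri, 2012: Sun, 2013: Mon, 2014: Tue, 2015: Wed ✓, 2016: Fri, 2017: Sat, 2018: Sun, 2019: Mon, 2020: Wed ✓, 2021: Thu
Wednesdays: 1998, 2009, 2015, 2020.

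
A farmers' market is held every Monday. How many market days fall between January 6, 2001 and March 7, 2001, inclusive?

9

January 6, 2001 is a Saturday.
From January 6, 2001 to March 7, 2001 is 61 days inclusive.
61 = 7 × 8 + 5, so there are 8 full weeks plus 5 extra days.
Each full week contributes one Monday: 8 so far.
The 5 extra days are Sat, Sun, Mon, Tue, Wed — 1 of them qualifies.
Total: 8 + 1 = 9.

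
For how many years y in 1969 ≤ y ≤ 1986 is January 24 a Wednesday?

2

Day of week of January 24 in each year:
1969: Fri, 1970: Sat, 1971: Sun, 1972: Mon, 1973: Wed ✓, 1974: Thu, 1975: Fri, 1976: Sat, 1977: Mon, 1978: Tue, 1979: Wed ✓, 1980: Thu, 1981: Sat, 1982: Sun, 1983: Mon, 1984: Tue, 1985: Thu, 1986: Fri
Wednesdays: 1973, 1979.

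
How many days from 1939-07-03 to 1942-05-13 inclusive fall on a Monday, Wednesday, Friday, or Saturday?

598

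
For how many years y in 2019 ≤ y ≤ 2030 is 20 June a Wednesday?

Day of week of June 20 in each year:
2019: Thu, 2020: Sat, 2021: Sun, 2022: Mon, 2023: Tue, 2024: Thu, 2025: Fri, 2026: Sat, 2027: Sun, 2028: Tue, 2029: Wed ✓, 2030: Thu
Wednesdays: 2029.

1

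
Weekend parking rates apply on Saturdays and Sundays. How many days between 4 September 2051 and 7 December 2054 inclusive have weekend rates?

4 September 2051 is a Monday.
From 4 September 2051 to 7 December 2054 is 1191 days inclusive.
1191 = 7 × 170 + 1, so there are 170 full weeks plus 1 extra day.
Each full week contributes 2 weekend days (Sat, Sun): 170 × 2 = 340.
The 1 extra day is Mon — none qualify.
Total: 340 + 0 = 340.

340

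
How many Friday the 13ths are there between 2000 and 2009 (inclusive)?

Friday-the-13ths by year:
2000: Oct
2001: Apr, Jul
2002: Sep, Dec
2003: Jun
2004: Feb, Aug
2005: May
2006: Jan, Oct
2007: Apr, Jul
2008: Jun
2009: Feb, Mar, Nov

17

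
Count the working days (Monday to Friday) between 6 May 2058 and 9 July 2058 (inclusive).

6 May 2058 is a Monday.
From 6 May 2058 to 9 July 2058 is 65 days inclusive.
65 = 7 × 9 + 2, so there are 9 full weeks plus 2 extra days.
Each full week contributes 5 weekdays (Mon–Fri): 9 × 5 = 45.
The 2 extra days are Mon, Tue — 2 of them qualify.
Total: 45 + 2 = 47.

47 weekdays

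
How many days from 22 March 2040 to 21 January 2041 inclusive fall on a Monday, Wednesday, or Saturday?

131

22 March 2040 is a Thursday.
That's 306 days from start to end, counting both.
306 = 7 × 43 + 5, so there are 43 full weeks plus 5 extra days.
Each full week contributes 3 days from the set (Mon, Wed, Sat): 43 × 3 = 129.
The 5 extra days are Thursday, Friday, Saturday, Sunday, Monday — 2 of them qualify.
Total: 129 + 2 = 131.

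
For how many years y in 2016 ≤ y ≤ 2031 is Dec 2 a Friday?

Day of week of December 2 in each year:
2016: Fri ✓, 2017: Sat, 2018: Sun, 2019: Mon, 2020: Wed, 2021: Thu, 2022: Fri ✓, 2023: Sat, 2024: Mon, 2025: Tue, 2026: Wed, 2027: Thu, 2028: Sat, 2029: Sun, 2030: Mon, 2031: Tue
Fridays: 2016, 2022.

2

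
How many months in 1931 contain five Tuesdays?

A month has five Tuesdays exactly when Tuesday falls within its first (length − 28) days.
Jan: 31 days, starts Thu → 5 of Thu, Fri, Sat
Feb: 28 days, starts Sun → 5 of (none)
Mar: 31 days, starts Sun → 5 of Sun, Mon, Tue ✓
Apr: 30 days, starts Wed → 5 of Wed, Thu
May: 31 days, starts Fri → 5 of Fri, Sat, Sun
Jun: 30 days, starts Mon → 5 of Mon, Tue ✓
Jul: 31 days, starts Wed → 5 of Wed, Thu, Fri
Aug: 31 days, starts Sat → 5 of Sat, Sun, Mon
Sep: 30 days, starts Tue → 5 of Tue, Wed ✓
Oct: 31 days, starts Thu → 5 of Thu, Fri, Sat
Nov: 30 days, starts Sun → 5 of Sun, Mon
Dec: 31 days, starts Tue → 5 of Tue, Wed, Thu ✓
Months with five Tuesdays: Mar, Jun, Sep, Dec.

4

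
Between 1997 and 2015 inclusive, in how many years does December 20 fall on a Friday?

2

Day of week of December 20 in each year:
1997: Sat, 1998: Sun, 1999: Mon, 2000: Wed, 2001: Thu, 2002: Fri ✓, 2003: Sat, 2004: Mon, 2005: Tue, 2006: Wed, 2007: Thu, 2008: Sat, 2009: Sun, 2010: Mon, 2011: Tue, 2012: Thu, 2013: Fri ✓, 2014: Sat, 2015: Sun
Fridays: 2002, 2013.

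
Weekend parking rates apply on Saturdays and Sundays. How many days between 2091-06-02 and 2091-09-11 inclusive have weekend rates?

30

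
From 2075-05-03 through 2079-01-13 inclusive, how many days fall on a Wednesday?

193 Wednesdays

2075-05-03 is a Friday.
That's 1352 days from start to end, counting both.
1352 = 7 × 193 + 1, so there are 193 full weeks plus 1 extra day.
Each full week contributes one Wednesday: 193 so far.
The 1 extra day is Friday — none qualify.
Total: 193 + 0 = 193.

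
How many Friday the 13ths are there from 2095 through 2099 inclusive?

10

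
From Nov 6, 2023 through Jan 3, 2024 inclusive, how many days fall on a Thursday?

8

Nov 6, 2023 is a Monday.
The range spans 59 days (inclusive of both endpoints).
59 = 7 × 8 + 3, so there are 8 full weeks plus 3 extra days.
Each full week contributes one Thursday: 8 so far.
The 3 extra days are Mon, Tue, Wed — none qualify.
Total: 8 + 0 = 8.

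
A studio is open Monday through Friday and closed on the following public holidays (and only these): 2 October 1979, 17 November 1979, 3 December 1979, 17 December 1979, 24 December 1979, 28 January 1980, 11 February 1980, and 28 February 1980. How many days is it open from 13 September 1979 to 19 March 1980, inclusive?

128

13 September 1979 is a Thursday.
That's 189 days from start to end, counting both.
189 = 7 × 27, so the span is exactly 27 full weeks.
Each full week contributes 5 weekdays (Mon–Fri): 27 × 5 = 135.
Holidays: 2 October 1979 (Tue); 17 November 1979 (Sat); 3 December 1979 (Mon); 17 December 1979 (Mon); 24 December 1979 (Mon); 28 January 1980 (Mon); 11 February 1980 (Mon); 28 February 1980 (Thu).
7 of the 8 holidays fall on weekdays; the rest are weekends and were already excluded.
Business days: 135 − 7 = 128.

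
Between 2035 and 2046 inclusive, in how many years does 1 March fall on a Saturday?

2

Day of week of March 1 in each year:
2035: Thu, 2036: Sat ✓, 2037: Sun, 2038: Mon, 2039: Tue, 2040: Thu, 2041: Fri, 2042: Sat ✓, 2043: Sun, 2044: Tue, 2045: Wed, 2046: Thu
Saturdays: 2036, 2042.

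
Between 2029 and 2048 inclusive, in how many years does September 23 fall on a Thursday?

2

Day of week of September 23 in each year:
2029: Sun, 2030: Mon, 2031: Tue, 2032: Thu ✓, 2033: Fri, 2034: Sat, 2035: Sun, 2036: Tue, 2037: Wed, 2038: Thu ✓, 2039: Fri, 2040: Sun, 2041: Mon, 2042: Tue, 2043: Wed, 2044: Fri, 2045: Sat, 2046: Sun, 2047: Mon, 2048: Wed
Thursdays: 2032, 2038.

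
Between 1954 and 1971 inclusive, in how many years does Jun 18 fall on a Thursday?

3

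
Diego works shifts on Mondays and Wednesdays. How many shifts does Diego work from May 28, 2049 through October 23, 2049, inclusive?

May 28, 2049 is a Friday.
From May 28, 2049 to October 23, 2049 is 149 days inclusive.
149 = 7 × 21 + 2, so there are 21 full weeks plus 2 extra days.
Each full week contributes 2 days from the set (Mon, Wed): 21 × 2 = 42.
The 2 extra days are Friday, Saturday — none qualify.
Total: 42 + 0 = 42.

42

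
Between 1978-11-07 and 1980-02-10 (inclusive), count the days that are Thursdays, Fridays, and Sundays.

1978-11-07 is a Tuesday.
The range spans 461 days (inclusive of both endpoints).
461 = 7 × 65 + 6, so there are 65 full weeks plus 6 extra days.
Each full week contributes 3 days from the set (Thu, Fri, Sun): 65 × 3 = 195.
The 6 extra days are Tuesday, Wednesday, Thursday, Friday, Saturday, Sunday — 3 of them qualify.
Total: 195 + 3 = 198.

198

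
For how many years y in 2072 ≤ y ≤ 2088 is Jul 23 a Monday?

Day of week of July 23 in each year:
2072: Sat, 2073: Sun, 2074: Mon ✓, 2075: Tue, 2076: Thu, 2077: Fri, 2078: Sat, 2079: Sun, 2080: Tue, 2081: Wed, 2082: Thu, 2083: Fri, 2084: Sun, 2085: Mon ✓, 2086: Tue, 2087: Wed, 2088: Fri
Mondays: 2074, 2085.

2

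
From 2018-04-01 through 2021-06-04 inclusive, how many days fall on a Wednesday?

2018-04-01 is a Sunday.
From 2018-04-01 to 2021-06-04 is 1161 days inclusive.
1161 = 7 × 165 + 6, so there are 165 full weeks plus 6 extra days.
Each full week contributes one Wednesday: 165 so far.
The 6 extra days are Sun, Mon, Tue, Wed, Thu, Fri — 1 of them qualifies.
Total: 165 + 1 = 166.

166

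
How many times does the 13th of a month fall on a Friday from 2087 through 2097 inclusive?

19

Friday-the-13ths by year:
2087: Jun
2088: Feb, Aug
2089: May
2090: Jan, Oct
2091: Apr, Jul
2092: Jun
2093: Feb, Mar, Nov
2094: Aug
2095: May
2096: Jan, Apr, Jul
2097: Sep, Dec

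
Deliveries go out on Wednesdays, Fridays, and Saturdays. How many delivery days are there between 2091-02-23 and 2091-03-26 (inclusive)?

14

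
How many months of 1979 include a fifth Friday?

4

A month has five Fridays exactly when Friday falls within its first (length − 28) days.
Jan: 31 days, starts Mon → 5 of Mon, Tue, Wed
Feb: 28 days, starts Thu → 5 of (none)
Mar: 31 days, starts Thu → 5 of Thu, Fri, Sat ✓
Apr: 30 days, starts Sun → 5 of Sun, Mon
May: 31 days, starts Tue → 5 of Tue, Wed, Thu
Jun: 30 days, starts Fri → 5 of Fri, Sat ✓
Jul: 31 days, starts Sun → 5 of Sun, Mon, Tue
Aug: 31 days, starts Wed → 5 of Wed, Thu, Fri ✓
Sep: 30 days, starts Sat → 5 of Sat, Sun
Oct: 31 days, starts Mon → 5 of Mon, Tue, Wed
Nov: 30 days, starts Thu → 5 of Thu, Fri ✓
Dec: 31 days, starts Sat → 5 of Sat, Sun, Mon
Months with five Fridays: Mar, Jun, Aug, Nov.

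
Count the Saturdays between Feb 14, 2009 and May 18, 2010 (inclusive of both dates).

66 Saturdays

Feb 14, 2009 is a Saturday.
The range spans 459 days (inclusive of both endpoints).
459 = 7 × 65 + 4, so there are 65 full weeks plus 4 extra days.
Each full week contributes one Saturday: 65 so far.
The 4 extra days are Saturday, Sunday, Monday, Tuesday — 1 of them qualifies.
Total: 65 + 1 = 66.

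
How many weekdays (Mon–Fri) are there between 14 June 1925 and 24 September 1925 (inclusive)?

74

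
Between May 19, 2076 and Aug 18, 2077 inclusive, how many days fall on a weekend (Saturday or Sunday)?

May 19, 2076 is a Tuesday.
That's 457 days from start to end, counting both.
457 = 7 × 65 + 2, so there are 65 full weeks plus 2 extra days.
Each full week contributes 2 weekend days (Sat, Sun): 65 × 2 = 130.
The 2 extra days are Tue, Wed — none qualify.
Total: 130 + 0 = 130.

130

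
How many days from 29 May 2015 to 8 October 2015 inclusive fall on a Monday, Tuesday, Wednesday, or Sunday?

29 May 2015 is a Friday.
That's 133 days from start to end, counting both.
133 = 7 × 19, so the span is exactly 19 full weeks.
Each full week contributes 4 days from the set (Mon, Tue, Wed, Sun): 19 × 4 = 76.
Total: 76.

76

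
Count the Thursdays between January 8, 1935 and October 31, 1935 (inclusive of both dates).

January 8, 1935 is a Tuesday.
The range spans 297 days (inclusive of both endpoints).
297 = 7 × 42 + 3, so there are 42 full weeks plus 3 extra days.
Each full week contributes one Thursday: 42 so far.
The 3 extra days are Tuesday, Wednesday, Thursday — 1 of them qualifies.
Total: 42 + 1 = 43.

43 Thursdays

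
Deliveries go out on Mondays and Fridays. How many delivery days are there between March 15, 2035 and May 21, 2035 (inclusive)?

20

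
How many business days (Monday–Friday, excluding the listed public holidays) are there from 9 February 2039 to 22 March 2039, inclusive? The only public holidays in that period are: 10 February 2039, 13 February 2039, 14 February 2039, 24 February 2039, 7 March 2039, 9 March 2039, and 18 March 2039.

24

9 February 2039 is a Wednesday.
That's 42 days from start to end, counting both.
42 = 7 × 6, so the span is exactly 6 full weeks.
Each full week contributes 5 weekdays (Mon–Fri): 6 × 5 = 30.
Total: 30.
Holidays: 10 February 2039 (Thu); 13 February 2039 (Sun); 14 February 2039 (Mon); 24 February 2039 (Thu); 7 March 2039 (Mon); 9 March 2039 (Wed); 18 March 2039 (Fri).
6 of the 7 holidays fall on weekdays; the rest are weekends and were already excluded.
Business days: 30 − 6 = 24.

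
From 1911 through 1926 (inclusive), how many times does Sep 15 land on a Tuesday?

Day of week of September 15 in each year:
1911: Fri, 1912: Sun, 1913: Mon, 1914: Tue ✓, 1915: Wed, 1916: Fri, 1917: Sat, 1918: Sun, 1919: Mon, 1920: Wed, 1921: Thu, 1922: Fri, 1923: Sat, 1924: Mon, 1925: Tue ✓, 1926: Wed
Tuesdays: 1914, 1925.

2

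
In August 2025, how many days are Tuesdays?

4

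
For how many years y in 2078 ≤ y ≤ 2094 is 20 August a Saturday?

2

Day of week of August 20 in each year:
2078: Sat ✓, 2079: Sun, 2080: Tue, 2081: Wed, 2082: Thu, 2083: Fri, 2084: Sun, 2085: Mon, 2086: Tue, 2087: Wed, 2088: Fri, 2089: Sat ✓, 2090: Sun, 2091: Mon, 2092: Wed, 2093: Thu, 2094: Fri
Saturdays: 2078, 2089.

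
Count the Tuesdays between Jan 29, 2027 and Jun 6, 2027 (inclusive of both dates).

18

Jan 29, 2027 is a Friday.
That's 129 days from start to end, counting both.
129 = 7 × 18 + 3, so there are 18 full weeks plus 3 extra days.
Each full week contributes one Tuesday: 18 so far.
The 3 extra days are Friday, Saturday, Sunday — none qualify.
Total: 18 + 0 = 18.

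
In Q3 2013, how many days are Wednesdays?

1 July 2013 is a Monday.
From 1 July 2013 to 30 September 2013 is 92 days inclusive.
92 = 7 × 13 + 1, so there are 13 full weeks plus 1 extra day.
Each full week contributes one Wednesday: 13 so far.
The 1 extra day is Monday — none qualify.
Total: 13 + 0 = 13.

13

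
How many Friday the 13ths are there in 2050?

The 13th falls on a Friday when the month's 13th has weekday Fri.
Jan 13 is Thu; Feb 13 is Sun; Mar 13 is Sun; Apr 13 is Wed; May 13 is Fri ✓; Jun 13 is Mon; Jul 13 is Wed; Aug 13 is Sat; Sep 13 is Tue; Oct 13 is Thu; Nov 13 is Sun; Dec 13 is Tue.
Friday the 13ths: May.

1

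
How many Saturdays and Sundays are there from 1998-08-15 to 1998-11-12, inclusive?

1998-08-15 is a Saturday.
The range spans 90 days (inclusive of both endpoints).
90 = 7 × 12 + 6, so there are 12 full weeks plus 6 extra days.
Each full week contributes 2 weekend days (Sat, Sun): 12 × 2 = 24.
The 6 extra days are Sat, Sun, Mon, Tue, Wed, Thu — 2 of them qualify.
Total: 24 + 2 = 26.

26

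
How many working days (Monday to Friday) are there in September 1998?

Sep 1, 1998 is a Tuesday.
That's 30 days from start to end, counting both.
30 = 7 × 4 + 2, so there are 4 full weeks plus 2 extra days.
Each full week contributes 5 weekdays (Mon–Fri): 4 × 5 = 20.
The 2 extra days are Tue, Wed — 2 of them qualify.
Total: 20 + 2 = 22.

22 weekdays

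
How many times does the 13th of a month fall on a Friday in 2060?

The 13th falls on a Friday when the month's 13th has weekday Fri.
Jan 13 is Tue; Feb 13 is Fri ✓; Mar 13 is Sat; Apr 13 is Tue; May 13 is Thu; Jun 13 is Sun; Jul 13 is Tue; Aug 13 is Fri ✓; Sep 13 is Mon; Oct 13 is Wed; Nov 13 is Sat; Dec 13 is Mon.
Friday the 13ths: Feb, Aug.

2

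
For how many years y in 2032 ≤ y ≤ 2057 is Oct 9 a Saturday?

4

Day of week of October 9 in each year:
2032: Sat ✓, 2033: Sun, 2034: Mon, 2035: Tue, 2036: Thu, 2037: Fri, 2038: Sat ✓, 2039: Sun, 2040: Tue, 2041: Wed, 2042: Thu, 2043: Fri, 2044: Sun, 2045: Mon, 2046: Tue, 2047: Wed, 2048: Fri, 2049: Sat ✓, 2050: Sun, 2051: Mon, 2052: Wed, 2053: Thu, 2054: Fri, 2055: Sat ✓, 2056: Mon, 2057: Tue
Saturdays: 2032, 2038, 2049, 2055.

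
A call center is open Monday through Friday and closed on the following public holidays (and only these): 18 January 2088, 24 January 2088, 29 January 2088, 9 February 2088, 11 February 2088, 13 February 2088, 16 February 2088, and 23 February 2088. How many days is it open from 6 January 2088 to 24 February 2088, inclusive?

6 January 2088 is a Tuesday.
From 6 January 2088 to 24 February 2088 is 50 days inclusive.
50 = 7 × 7 + 1, so there are 7 full weeks plus 1 extra day.
Each full week contributes 5 weekdays (Mon–Fri): 7 × 5 = 35.
The 1 extra day is Tue — 1 of them qualifies.
Total: 35 + 1 = 36.
Holidays: 18 January 2088 (Sun); 24 January 2088 (Sat); 29 January 2088 (Thu); 9 February 2088 (Mon); 11 February 2088 (Wed); 13 February 2088 (Fri); 16 February 2088 (Mon); 23 February 2088 (Mon).
6 of the 8 holidays fall on weekdays; the rest are weekends and were already excluded.
Business days: 36 − 6 = 30.

30 working days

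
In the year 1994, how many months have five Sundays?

4

A month has five Sundays exactly when Sunday falls within its first (length − 28) days.
Jan: 31 days, starts Sat → 5 of Sat, Sun, Mon ✓
Feb: 28 days, starts Tue → 5 of (none)
Mar: 31 days, starts Tue → 5 of Tue, Wed, Thu
Apr: 30 days, starts Fri → 5 of Fri, Sat
May: 31 days, starts Sun → 5 of Sun, Mon, Tue ✓
Jun: 30 days, starts Wed → 5 of Wed, Thu
Jul: 31 days, starts Fri → 5 of Fri, Sat, Sun ✓
Aug: 31 days, starts Mon → 5 of Mon, Tue, Wed
Sep: 30 days, starts Thu → 5 of Thu, Fri
Oct: 31 days, starts Sat → 5 of Sat, Sun, Mon ✓
Nov: 30 days, starts Tue → 5 of Tue, Wed
Dec: 31 days, starts Thu → 5 of Thu, Fri, Sat
Months with five Sundays: Jan, May, Jul, Oct.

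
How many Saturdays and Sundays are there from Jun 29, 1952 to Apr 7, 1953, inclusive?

Jun 29, 1952 is a Sunday.
That's 283 days from start to end, counting both.
283 = 7 × 40 + 3, so there are 40 full weeks plus 3 extra days.
Each full week contributes 2 weekend days (Sat, Sun): 40 × 2 = 80.
The 3 extra days are Sun, Mon, Tue — 1 of them qualifies.
Total: 80 + 1 = 81.

81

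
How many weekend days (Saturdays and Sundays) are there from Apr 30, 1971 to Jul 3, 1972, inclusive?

124

Apr 30, 1971 is a Friday.
That's 431 days from start to end, counting both.
431 = 7 × 61 + 4, so there are 61 full weeks plus 4 extra days.
Each full week contributes 2 weekend days (Sat, Sun): 61 × 2 = 122.
The 4 extra days are Fri, Sat, Sun, Mon — 2 of them qualify.
Total: 122 + 2 = 124.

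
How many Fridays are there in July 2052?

2052-07-01 is a Monday.
From 2052-07-01 to 2052-07-31 is 31 days inclusive.
31 = 7 × 4 + 3, so there are 4 full weeks plus 3 extra days.
Each full week contributes one Friday: 4 so far.
The 3 extra days are Monday, Tuesday, Wednesday — none qualify.
Total: 4 + 0 = 4.

4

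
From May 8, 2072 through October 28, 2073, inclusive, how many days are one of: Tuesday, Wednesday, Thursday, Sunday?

May 8, 2072 is a Sunday.
From May 8, 2072 to October 28, 2073 is 539 days inclusive.
539 = 7 × 77, so the span is exactly 77 full weeks.
Each full week contributes 4 days from the set (Tue, Wed, Thu, Sun): 77 × 4 = 308.

308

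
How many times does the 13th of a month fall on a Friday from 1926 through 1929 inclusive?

7

Friday-the-13ths by year:
1926: Aug
1927: May
1928: Jan, Apr, Jul
1929: Sep, Dec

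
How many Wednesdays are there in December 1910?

Dec 1, 1910 is a Thursday.
That's 31 days from start to end, counting both.
31 = 7 × 4 + 3, so there are 4 full weeks plus 3 extra days.
Each full week contributes one Wednesday: 4 so far.
The 3 extra days are Thursday, Friday, Saturday — none qualify.
Total: 4 + 0 = 4.

4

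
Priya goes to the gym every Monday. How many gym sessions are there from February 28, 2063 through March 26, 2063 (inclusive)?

4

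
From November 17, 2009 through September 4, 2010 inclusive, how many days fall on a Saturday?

42 Saturdays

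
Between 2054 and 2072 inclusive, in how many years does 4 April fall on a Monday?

Day of week of April 4 in each year:
2054: Sat, 2055: Sun, 2056: Tue, 2057: Wed, 2058: Thu, 2059: Fri, 2060: Sun, 2061: Mon ✓, 2062: Tue, 2063: Wed, 2064: Fri, 2065: Sat, 2066: Sun, 2067: Mon ✓, 2068: Wed, 2069: Thu, 2070: Fri, 2071: Sat, 2072: Mon ✓
Mondays: 2061, 2067, 2072.

3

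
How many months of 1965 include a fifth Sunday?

A month has five Sundays exactly when Sunday falls within its first (length − 28) days.
Jan: 31 days, starts Fri → 5 of Fri, Sat, Sun ✓
Feb: 28 days, starts Mon → 5 of (none)
Mar: 31 days, starts Mon → 5 of Mon, Tue, Wed
Apr: 30 days, starts Thu → 5 of Thu, Fri
May: 31 days, starts Sat → 5 of Sat, Sun, Mon ✓
Jun: 30 days, starts Tue → 5 of Tue, Wed
Jul: 31 days, starts Thu → 5 of Thu, Fri, Sat
Aug: 31 days, starts Sun → 5 of Sun, Mon, Tue ✓
Sep: 30 days, starts Wed → 5 of Wed, Thu
Oct: 31 days, starts Fri → 5 of Fri, Sat, Sun ✓
Nov: 30 days, starts Mon → 5 of Mon, Tue
Dec: 31 days, starts Wed → 5 of Wed, Thu, Fri
Months with five Sundays: Jan, May, Aug, Oct.

4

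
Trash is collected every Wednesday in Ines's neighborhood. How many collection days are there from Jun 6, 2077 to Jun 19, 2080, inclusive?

Jun 6, 2077 is a Sunday.
That's 1110 days from start to end, counting both.
1110 = 7 × 158 + 4, so there are 158 full weeks plus 4 extra days.
Each full week contributes one Wednesday: 158 so far.
The 4 extra days are Sunday, Monday, Tuesday, Wednesday — 1 of them qualifies.
Total: 158 + 1 = 159.

159 Wednesdays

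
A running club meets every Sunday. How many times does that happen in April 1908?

4

1 April 1908 is a Wednesday.
The range spans 30 days (inclusive of both endpoints).
30 = 7 × 4 + 2, so there are 4 full weeks plus 2 extra days.
Each full week contributes one Sunday: 4 so far.
The 2 extra days are Wed, Thu — none qualify.
Total: 4 + 0 = 4.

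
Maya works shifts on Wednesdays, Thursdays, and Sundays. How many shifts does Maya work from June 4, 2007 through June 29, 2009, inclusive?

324

June 4, 2007 is a Monday.
From June 4, 2007 to June 29, 2009 is 757 days inclusive.
757 = 7 × 108 + 1, so there are 108 full weeks plus 1 extra day.
Each full week contributes 3 days from the set (Wed, Thu, Sun): 108 × 3 = 324.
The 1 extra day is Monday — none qualify.
Total: 324 + 0 = 324.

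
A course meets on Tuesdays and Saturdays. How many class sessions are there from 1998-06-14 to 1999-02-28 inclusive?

74

1998-06-14 is a Sunday.
The range spans 260 days (inclusive of both endpoints).
260 = 7 × 37 + 1, so there are 37 full weeks plus 1 extra day.
Each full week contributes 2 days from the set (Tue, Sat): 37 × 2 = 74.
The 1 extra day is Sunday — none qualify.
Total: 74 + 0 = 74.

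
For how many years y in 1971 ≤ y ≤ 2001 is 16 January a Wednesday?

Day of week of January 16 in each year:
1971: Sat, 1972: Sun, 1973: Tue, 1974: Wed ✓, 1975: Thu, 1976: Fri, 1977: Sun, 1978: Mon, 1979: Tue, 1980: Wed ✓, 1981: Fri, 1982: Sat, 1983: Sun, 1984: Mon, 1985: Wed ✓, 1986: Thu, 1987: Fri, 1988: Sat, 1989: Mon, 1990: Tue, 1991: Wed ✓, 1992: Thu, 1993: Sat, 1994: Sun, 1995: Mon, 1996: Tue, 1997: Thu, 1998: Fri, 1999: Sat, 2000: Sun, 2001: Tue
Wednesdays: 1974, 1980, 1985, 1991.

4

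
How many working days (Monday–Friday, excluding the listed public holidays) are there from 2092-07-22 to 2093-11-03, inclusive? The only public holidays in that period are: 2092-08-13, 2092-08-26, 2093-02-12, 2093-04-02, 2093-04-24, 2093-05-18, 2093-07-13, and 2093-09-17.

2092-07-22 is a Tuesday.
That's 470 days from start to end, counting both.
470 = 7 × 67 + 1, so there are 67 full weeks plus 1 extra day.
Each full week contributes 5 weekdays (Mon–Fri): 67 × 5 = 335.
The 1 extra day is Tuesday — 1 of them qualifies.
Total: 335 + 1 = 336.
Holidays: 2092-08-13 (Wed); 2092-08-26 (Tue); 2093-02-12 (Thu); 2093-04-02 (Thu); 2093-04-24 (Fri); 2093-05-18 (Mon); 2093-07-13 (Mon); 2093-09-17 (Thu).
All 8 holidays fall on weekdays, so subtract 8.
Business days: 336 − 8 = 328.

328 working days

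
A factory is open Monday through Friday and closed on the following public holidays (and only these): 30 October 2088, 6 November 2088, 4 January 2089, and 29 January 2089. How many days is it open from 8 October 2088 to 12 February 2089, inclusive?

8 October 2088 is a Friday.
That's 128 days from start to end, counting both.
128 = 7 × 18 + 2, so there are 18 full weeks plus 2 extra days.
Each full week contributes 5 weekdays (Mon–Fri): 18 × 5 = 90.
The 2 extra days are Fri, Sat — 1 of them qualifies.
Total: 90 + 1 = 91.
Holidays: 30 October 2088 (Sat); 6 November 2088 (Sat); 4 January 2089 (Tue); 29 January 2089 (Sat).
1 of the 4 holidays fall on weekdays; the rest are weekends and were already excluded.
Business days: 91 − 1 = 90.

90 working days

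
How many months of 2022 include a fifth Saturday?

A month has five Saturdays exactly when Saturday falls within its first (length − 28) days.
Jan: 31 days, starts Sat → 5 of Sat, Sun, Mon ✓
Feb: 28 days, starts Tue → 5 of (none)
Mar: 31 days, starts Tue → 5 of Tue, Wed, Thu
Apr: 30 days, starts Fri → 5 of Fri, Sat ✓
May: 31 days, starts Sun → 5 of Sun, Mon, Tue
Jun: 30 days, starts Wed → 5 of Wed, Thu
Jul: 31 days, starts Fri → 5 of Fri, Sat, Sun ✓
Aug: 31 days, starts Mon → 5 of Mon, Tue, Wed
Sep: 30 days, starts Thu → 5 of Thu, Fri
Oct: 31 days, starts Sat → 5 of Sat, Sun, Mon ✓
Nov: 30 days, starts Tue → 5 of Tue, Wed
Dec: 31 days, starts Thu → 5 of Thu, Fri, Sat ✓
Months with five Saturdays: Jan, Apr, Jul, Oct, Dec.

5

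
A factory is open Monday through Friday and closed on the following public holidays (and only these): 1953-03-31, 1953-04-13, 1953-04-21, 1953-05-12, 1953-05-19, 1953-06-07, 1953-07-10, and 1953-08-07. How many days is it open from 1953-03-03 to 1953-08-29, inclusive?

1953-03-03 is a Tuesday.
That's 180 days from start to end, counting both.
180 = 7 × 25 + 5, so there are 25 full weeks plus 5 extra days.
Each full week contributes 5 weekdays (Mon–Fri): 25 × 5 = 125.
The 5 extra days are Tuesday, Wednesday, Thursday, Friday, Saturday — 4 of them qualify.
Total: 125 + 4 = 129.
Holidays: 1953-03-31 (Tue); 1953-04-13 (Mon); 1953-04-21 (Tue); 1953-05-12 (Tue); 1953-05-19 (Tue); 1953-06-07 (Sun); 1953-07-10 (Fri); 1953-08-07 (Fri).
7 of the 8 holidays fall on weekdays; the rest are weekends and were already excluded.
Business days: 129 − 7 = 122.

122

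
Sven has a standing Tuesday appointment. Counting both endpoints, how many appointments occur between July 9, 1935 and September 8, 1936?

62 Tuesdays

July 9, 1935 is a Tuesday.
That's 428 days from start to end, counting both.
428 = 7 × 61 + 1, so there are 61 full weeks plus 1 extra day.
Each full week contributes one Tuesday: 61 so far.
The 1 extra day is Tuesday — 1 of them qualifies.
Total: 61 + 1 = 62.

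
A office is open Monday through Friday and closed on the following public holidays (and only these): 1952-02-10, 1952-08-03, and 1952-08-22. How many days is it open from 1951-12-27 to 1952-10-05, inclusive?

201 working days

1951-12-27 is a Thursday.
The range spans 284 days (inclusive of both endpoints).
284 = 7 × 40 + 4, so there are 40 full weeks plus 4 extra days.
Each full week contributes 5 weekdays (Mon–Fri): 40 × 5 = 200.
The 4 extra days are Thursday, Friday, Saturday, Sunday — 2 of them qualify.
Total: 200 + 2 = 202.
Holidays: 1952-02-10 (Sun); 1952-08-03 (Sun); 1952-08-22 (Fri).
1 of the 3 holidays fall on weekdays; the rest are weekends and were already excluded.
Business days: 202 − 1 = 201.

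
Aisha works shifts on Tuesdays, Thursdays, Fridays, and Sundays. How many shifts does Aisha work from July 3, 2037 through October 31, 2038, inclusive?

278

July 3, 2037 is a Friday.
From July 3, 2037 to October 31, 2038 is 486 days inclusive.
486 = 7 × 69 + 3, so there are 69 full weeks plus 3 extra days.
Each full week contributes 4 days from the set (Tue, Thu, Fri, Sun): 69 × 4 = 276.
The 3 extra days are Friday, Saturday, Sunday — 2 of them qualify.
Total: 276 + 2 = 278.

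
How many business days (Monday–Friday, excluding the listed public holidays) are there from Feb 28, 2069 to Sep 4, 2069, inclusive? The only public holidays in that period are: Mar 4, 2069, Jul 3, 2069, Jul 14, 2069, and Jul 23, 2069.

132

Feb 28, 2069 is a Thursday.
The range spans 189 days (inclusive of both endpoints).
189 = 7 × 27, so the span is exactly 27 full weeks.
Each full week contributes 5 weekdays (Mon–Fri): 27 × 5 = 135.
Total: 135.
Holidays: Mar 4, 2069 (Mon); Jul 3, 2069 (Wed); Jul 14, 2069 (Sun); Jul 23, 2069 (Tue).
3 of the 4 holidays fall on weekdays; the rest are weekends and were already excluded.
Business days: 135 − 3 = 132.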